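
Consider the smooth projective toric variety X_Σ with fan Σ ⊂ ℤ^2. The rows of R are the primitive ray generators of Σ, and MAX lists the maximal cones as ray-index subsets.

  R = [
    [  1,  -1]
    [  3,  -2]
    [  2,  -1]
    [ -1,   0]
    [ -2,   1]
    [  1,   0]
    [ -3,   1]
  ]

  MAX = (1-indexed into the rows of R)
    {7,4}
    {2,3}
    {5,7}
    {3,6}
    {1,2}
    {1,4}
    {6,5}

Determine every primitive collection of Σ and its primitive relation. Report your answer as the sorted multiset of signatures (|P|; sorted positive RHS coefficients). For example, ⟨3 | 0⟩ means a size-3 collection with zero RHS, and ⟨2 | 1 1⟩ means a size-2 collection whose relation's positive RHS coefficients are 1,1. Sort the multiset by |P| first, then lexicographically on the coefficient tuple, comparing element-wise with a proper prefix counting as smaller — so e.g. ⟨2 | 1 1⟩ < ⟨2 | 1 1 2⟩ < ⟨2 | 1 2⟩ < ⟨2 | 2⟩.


14 minimal non-faces of Δ(Σ) (on 7 rays):

  P = {3,5}:  v_{3} + v_{5} = 0  ⇒ sig = ⟨2 | 0⟩
  P = {4,6}:  v_{4} + v_{6} = 0  ⇒ sig = ⟨2 | 0⟩
  P = {1,3}:  v_{1} + v_{3} = v_{2}  ⇒ sig = ⟨2 | 1⟩
  P = {1,5}:  v_{1} + v_{5} = v_{4}  ⇒ sig = ⟨2 | 1⟩
  P = {1,6}:  v_{1} + v_{6} = v_{3}  ⇒ sig = ⟨2 | 1⟩
  P = {2,5}:  v_{2} + v_{5} = v_{1}  ⇒ sig = ⟨2 | 1⟩
  P = {3,4}:  v_{3} + v_{4} = v_{1}  ⇒ sig = ⟨2 | 1⟩
  P = {3,7}:  v_{3} + v_{7} = v_{4}  ⇒ sig = ⟨2 | 1⟩
  P = {4,5}:  v_{4} + v_{5} = v_{7}  ⇒ sig = ⟨2 | 1⟩
  P = {6,7}:  v_{6} + v_{7} = v_{5}  ⇒ sig = ⟨2 | 1⟩
  P = {2,7}:  v_{2} + v_{7} = v_{1} + v_{4}  ⇒ sig = ⟨2 | 1 1⟩
  P = {1,7}:  v_{1} + v_{7} = 2·v_{4}  ⇒ sig = ⟨2 | 2⟩
  P = {2,4}:  v_{2} + v_{4} = 2·v_{1}  ⇒ sig = ⟨2 | 2⟩
  P = {2,6}:  v_{2} + v_{6} = 2·v_{3}  ⇒ sig = ⟨2 | 2⟩

Hence PRS(X_Σ) =
    |P|=2: 14 collections, coeffs (), (), (1), (1), (1), (1), (1), (1), (1), (1), (1,1), (2), (2), (2)


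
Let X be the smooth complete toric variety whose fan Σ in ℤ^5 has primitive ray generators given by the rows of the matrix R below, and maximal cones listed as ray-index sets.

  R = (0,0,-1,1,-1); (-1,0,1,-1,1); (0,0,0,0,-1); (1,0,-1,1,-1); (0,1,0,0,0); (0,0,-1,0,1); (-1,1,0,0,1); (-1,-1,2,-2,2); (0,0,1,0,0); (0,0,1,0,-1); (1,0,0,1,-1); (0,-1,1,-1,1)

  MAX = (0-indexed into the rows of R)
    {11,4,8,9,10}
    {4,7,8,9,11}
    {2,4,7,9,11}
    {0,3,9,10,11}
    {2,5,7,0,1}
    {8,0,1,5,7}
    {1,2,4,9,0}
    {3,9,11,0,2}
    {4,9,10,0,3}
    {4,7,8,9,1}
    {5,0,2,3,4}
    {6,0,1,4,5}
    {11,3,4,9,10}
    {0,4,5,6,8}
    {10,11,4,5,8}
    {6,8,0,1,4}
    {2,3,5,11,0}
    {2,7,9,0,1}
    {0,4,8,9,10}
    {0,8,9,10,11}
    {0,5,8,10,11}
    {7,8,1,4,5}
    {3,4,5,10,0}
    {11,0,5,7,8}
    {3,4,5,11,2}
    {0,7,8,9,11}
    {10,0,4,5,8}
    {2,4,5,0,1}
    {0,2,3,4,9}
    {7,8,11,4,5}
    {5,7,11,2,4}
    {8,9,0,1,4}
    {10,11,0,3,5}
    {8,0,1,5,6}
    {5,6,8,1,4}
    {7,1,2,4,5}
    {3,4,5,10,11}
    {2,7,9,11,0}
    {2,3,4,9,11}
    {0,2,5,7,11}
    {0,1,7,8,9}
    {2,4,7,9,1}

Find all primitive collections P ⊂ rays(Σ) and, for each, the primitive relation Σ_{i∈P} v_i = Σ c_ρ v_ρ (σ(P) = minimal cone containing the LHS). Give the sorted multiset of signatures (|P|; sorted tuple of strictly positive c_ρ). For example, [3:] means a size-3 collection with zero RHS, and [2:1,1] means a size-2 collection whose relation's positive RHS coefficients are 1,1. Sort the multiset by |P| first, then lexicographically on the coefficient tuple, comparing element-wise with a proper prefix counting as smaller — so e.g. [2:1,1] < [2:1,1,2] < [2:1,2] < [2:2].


Δ(Σ) — 12 vertices, 18 min non-faces:

  {1,3}:  v_{1} + v_{3} = 0  ⇒ sig = [2:]
  {5,9}:  v_{5} + v_{9} = 0  ⇒ sig = [2:]
  {1,10}:  v_{1} + v_{10} = v_{8}  ⇒ sig = [2:1]
  {1,11}:  v_{1} + v_{11} = v_{7}  ⇒ sig = [2:1]
  {2,8}:  v_{2} + v_{8} = v_{9}  ⇒ sig = [2:1]
  {3,7}:  v_{3} + v_{7} = v_{11}  ⇒ sig = [2:1]
  {3,8}:  v_{3} + v_{8} = v_{10}  ⇒ sig = [2:1]
  {2,10}:  v_{2} + v_{10} = v_{3} + v_{9}  ⇒ sig = [2:1,1]
  {7,10}:  v_{7} + v_{10} = v_{8} + v_{11}  ⇒ sig = [2:1,1]
  {2,6}:  v_{2} + v_{6} = v_{0} + v_{1} + v_{4}  ⇒ sig = [2:1,1,1]
  {6,11}:  v_{6} + v_{11} = v_{1} + v_{5} + v_{8}  ⇒ sig = [2:1,1,1]
  {3,6}:  v_{3} + v_{6} = v_{0} + v_{4} + v_{5} + v_{8}  ⇒ sig = [2:1,1,1,1]
  {6,9}:  v_{6} + v_{9} = v_{0} + v_{1} + v_{4} + v_{8}  ⇒ sig = [2:1,1,1,1]
  {6,10}:  v_{6} + v_{10} = v_{0} + v_{4} + v_{5} + 2·v_{8}  ⇒ sig = [2:1,1,1,2]
  {6,7}:  v_{6} + v_{7} = 2·v_{1} + v_{5} + v_{8}  ⇒ sig = [2:1,1,2]
  {0,4,11}:  v_{0} + v_{4} + v_{11} = 0  ⇒ sig = [3:]
  {0,4,7}:  v_{0} + v_{4} + v_{7} = v_{1}  ⇒ sig = [3:1]
  {0,1,4,5,8}:  v_{0} + v_{1} + v_{4} + v_{5} + v_{8} = v_{6}  ⇒ sig = [5:1]

Signatures (|P|; sorted positive RHS coefficients), sorted:
{ [2:] ×2,  [2:1] ×5,  [2:1,1] ×2,  [2:1,1,1] ×2,  [2:1,1,1,1] ×2,  [2:1,1,1,2],  [2:1,1,2],  [3:],  [3:1],  [5:1] }


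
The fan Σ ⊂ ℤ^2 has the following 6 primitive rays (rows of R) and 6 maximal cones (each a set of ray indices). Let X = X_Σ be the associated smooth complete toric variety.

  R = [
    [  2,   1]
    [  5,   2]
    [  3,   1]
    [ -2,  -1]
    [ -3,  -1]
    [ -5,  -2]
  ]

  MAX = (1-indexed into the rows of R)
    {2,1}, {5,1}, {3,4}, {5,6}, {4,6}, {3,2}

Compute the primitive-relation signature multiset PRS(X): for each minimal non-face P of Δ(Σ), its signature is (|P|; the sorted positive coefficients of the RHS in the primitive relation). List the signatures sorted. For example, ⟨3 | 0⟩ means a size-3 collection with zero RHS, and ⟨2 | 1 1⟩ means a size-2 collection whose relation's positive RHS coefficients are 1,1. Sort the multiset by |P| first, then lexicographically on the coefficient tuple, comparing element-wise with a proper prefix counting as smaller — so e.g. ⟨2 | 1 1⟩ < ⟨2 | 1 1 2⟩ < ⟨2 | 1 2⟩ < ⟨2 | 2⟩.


9 collections generate NE(X_Σ); each relation:

  P = {1,4}:  v_{1} + v_{4} = 0 ; sig = ⟨2 | 0⟩
  P = {2,6}:  v_{2} + v_{6} = 0 ; sig = ⟨2 | 0⟩
  P = {3,5}:  v_{3} + v_{5} = 0 ; sig = ⟨2 | 0⟩
  P = {1,3}:  v_{1} + v_{3} = v_{2} ; sig = ⟨2 | 1⟩
  P = {1,6}:  v_{1} + v_{6} = v_{5} ; sig = ⟨2 | 1⟩
  P = {2,4}:  v_{2} + v_{4} = v_{3} ; sig = ⟨2 | 1⟩
  P = {2,5}:  v_{2} + v_{5} = v_{1} ; sig = ⟨2 | 1⟩
  P = {3,6}:  v_{3} + v_{6} = v_{4} ; sig = ⟨2 | 1⟩
  P = {4,5}:  v_{4} + v_{5} = v_{6} ; sig = ⟨2 | 1⟩

so the primitive-relation signature multiset is
{ ⟨2 | 0⟩ ×3,  ⟨2 | 1⟩ ×6 }


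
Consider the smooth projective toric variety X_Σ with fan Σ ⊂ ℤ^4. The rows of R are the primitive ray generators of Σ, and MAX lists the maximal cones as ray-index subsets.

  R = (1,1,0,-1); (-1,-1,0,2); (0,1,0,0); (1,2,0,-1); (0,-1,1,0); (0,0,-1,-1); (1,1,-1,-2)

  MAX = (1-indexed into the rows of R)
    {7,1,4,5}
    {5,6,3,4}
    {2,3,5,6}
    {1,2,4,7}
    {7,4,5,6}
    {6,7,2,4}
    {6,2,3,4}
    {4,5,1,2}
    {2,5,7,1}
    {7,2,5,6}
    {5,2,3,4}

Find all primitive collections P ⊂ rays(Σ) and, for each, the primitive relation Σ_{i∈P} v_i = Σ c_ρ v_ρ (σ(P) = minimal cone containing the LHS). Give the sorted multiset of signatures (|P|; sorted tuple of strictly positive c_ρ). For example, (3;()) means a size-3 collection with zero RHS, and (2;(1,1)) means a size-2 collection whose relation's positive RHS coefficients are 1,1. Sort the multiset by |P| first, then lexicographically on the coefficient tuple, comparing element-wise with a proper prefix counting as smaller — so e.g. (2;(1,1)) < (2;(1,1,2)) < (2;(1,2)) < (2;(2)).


|primitive collections| = 5. Relations:

  {1,3}:  v_{1} + v_{3} = v_{4}  ⇒ sig = (2;(1))
  {1,6}:  v_{1} + v_{6} = v_{7}  ⇒ sig = (2;(1))
  {3,7}:  v_{3} + v_{7} = v_{4} + v_{6}  ⇒ sig = (2;(1,1))
  {2,4,5,6}:  v_{2} + v_{4} + v_{5} + v_{6} = 0  ⇒ sig = (4;())
  {2,4,5,7}:  v_{2} + v_{4} + v_{5} + v_{7} = v_{1}  ⇒ sig = (4;(1))

so the primitive-relation signature multiset is
{ (2;(1)) ×2,  (2;(1,1)),  (4;()),  (4;(1)) }


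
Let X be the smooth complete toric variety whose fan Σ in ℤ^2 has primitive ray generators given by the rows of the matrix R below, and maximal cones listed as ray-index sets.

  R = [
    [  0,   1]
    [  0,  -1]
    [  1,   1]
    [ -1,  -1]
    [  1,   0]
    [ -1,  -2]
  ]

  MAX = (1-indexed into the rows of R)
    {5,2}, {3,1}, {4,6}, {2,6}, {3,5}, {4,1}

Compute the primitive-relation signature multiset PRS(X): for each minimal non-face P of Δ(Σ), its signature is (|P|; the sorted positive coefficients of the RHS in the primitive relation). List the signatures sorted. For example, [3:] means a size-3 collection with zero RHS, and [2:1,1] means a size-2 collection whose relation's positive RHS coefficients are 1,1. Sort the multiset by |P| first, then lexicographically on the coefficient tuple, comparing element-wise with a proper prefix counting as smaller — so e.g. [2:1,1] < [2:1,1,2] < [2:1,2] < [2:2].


9 minimal non-faces of Δ(Σ) (on 6 rays):

  {1,2}:  v_{1} + v_{2} = 0  ⟹  sig = [2:]
  {3,4}:  v_{3} + v_{4} = 0  ⟹  sig = [2:]
  {1,5}:  v_{1} + v_{5} = v_{3}  ⟹  sig = [2:1]
  {1,6}:  v_{1} + v_{6} = v_{4}  ⟹  sig = [2:1]
  {2,3}:  v_{2} + v_{3} = v_{5}  ⟹  sig = [2:1]
  {2,4}:  v_{2} + v_{4} = v_{6}  ⟹  sig = [2:1]
  {3,6}:  v_{3} + v_{6} = v_{2}  ⟹  sig = [2:1]
  {4,5}:  v_{4} + v_{5} = v_{2}  ⟹  sig = [2:1]
  {5,6}:  v_{5} + v_{6} = 2·v_{2}  ⟹  sig = [2:2]

so the primitive-relation signature multiset is
    |P|=2: 9 collections, coeffs (), (), (1), (1), (1), (1), (1), (1), (2)


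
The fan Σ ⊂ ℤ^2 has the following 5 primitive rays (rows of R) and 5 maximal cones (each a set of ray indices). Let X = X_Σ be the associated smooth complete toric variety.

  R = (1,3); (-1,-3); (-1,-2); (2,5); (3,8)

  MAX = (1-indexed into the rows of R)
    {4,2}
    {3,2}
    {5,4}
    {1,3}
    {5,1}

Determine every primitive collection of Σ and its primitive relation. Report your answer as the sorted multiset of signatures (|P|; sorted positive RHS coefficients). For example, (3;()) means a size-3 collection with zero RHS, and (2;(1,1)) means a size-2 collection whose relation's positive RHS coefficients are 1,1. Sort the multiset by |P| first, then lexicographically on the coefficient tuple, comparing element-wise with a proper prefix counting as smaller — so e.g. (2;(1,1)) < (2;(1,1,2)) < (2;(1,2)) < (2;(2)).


Σ has 5 primitive collections:

  P = {1,2}:  v_{1} + v_{2} = 0  so sig = (2;())
  P = {1,4}:  v_{1} + v_{4} = v_{5}  so sig = (2;(1))
  P = {2,5}:  v_{2} + v_{5} = v_{4}  so sig = (2;(1))
  P = {3,4}:  v_{3} + v_{4} = v_{1}  so sig = (2;(1))
  P = {3,5}:  v_{3} + v_{5} = 2·v_{1}  so sig = (2;(2))

so the primitive-relation signature multiset is
    |P|=2: 5 collections, coeffs (), (1), (1), (1), (2)


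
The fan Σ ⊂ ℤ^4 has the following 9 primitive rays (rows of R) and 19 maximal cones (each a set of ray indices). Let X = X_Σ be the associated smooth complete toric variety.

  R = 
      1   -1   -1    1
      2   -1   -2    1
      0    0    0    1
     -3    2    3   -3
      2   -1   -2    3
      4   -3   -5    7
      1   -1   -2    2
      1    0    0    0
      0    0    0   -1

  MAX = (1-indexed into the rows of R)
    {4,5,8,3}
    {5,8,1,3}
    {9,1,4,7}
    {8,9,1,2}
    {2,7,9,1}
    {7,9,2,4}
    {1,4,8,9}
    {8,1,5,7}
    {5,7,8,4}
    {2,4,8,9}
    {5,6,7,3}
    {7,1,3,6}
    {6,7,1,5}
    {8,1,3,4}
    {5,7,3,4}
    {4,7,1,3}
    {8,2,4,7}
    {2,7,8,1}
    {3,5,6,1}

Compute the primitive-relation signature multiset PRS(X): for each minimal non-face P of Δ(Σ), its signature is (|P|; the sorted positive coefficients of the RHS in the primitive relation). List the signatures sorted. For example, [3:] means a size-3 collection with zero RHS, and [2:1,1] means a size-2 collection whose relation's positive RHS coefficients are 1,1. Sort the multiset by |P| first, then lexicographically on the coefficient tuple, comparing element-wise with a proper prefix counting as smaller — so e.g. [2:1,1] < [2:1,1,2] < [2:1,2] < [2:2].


Primitive collections (14):

  {3,9}:  v_{3} + v_{9} = 0  ⇒ sig = [2:]
  {2,3}:  v_{2} + v_{3} = v_{7} + v_{8}  ⇒ sig = [2:1,1]
  {5,9}:  v_{5} + v_{9} = v_{7} + v_{8}  ⇒ sig = [2:1,1]
  {6,9}:  v_{6} + v_{9} = v_{1} + v_{5} + v_{7}  ⇒ sig = [2:1,1,1]
  {2,6}:  v_{2} + v_{6} = v_{1} + v_{5} + 2·v_{7} + v_{8}  ⇒ sig = [2:1,1,1,2]
  {4,6}:  v_{4} + v_{6} = 2·v_{3} + v_{7}  ⇒ sig = [2:1,2]
  {6,8}:  v_{6} + v_{8} = v_{1} + 2·v_{5}  ⇒ sig = [2:1,2]
  {2,5}:  v_{2} + v_{5} = 2·v_{7} + 2·v_{8}  ⇒ sig = [2:2,2]
  {1,2,4}:  v_{1} + v_{2} + v_{4} = v_{9}  ⇒ sig = [3:1]
  {1,4,5}:  v_{1} + v_{4} + v_{5} = v_{3}  ⇒ sig = [3:1]
  {3,7,8}:  v_{3} + v_{7} + v_{8} = v_{5}  ⇒ sig = [3:1]
  {7,8,9}:  v_{7} + v_{8} + v_{9} = v_{2}  ⇒ sig = [3:1]
  {1,4,7,8}:  v_{1} + v_{4} + v_{7} + v_{8} = 0  ⇒ sig = [4:]
  {1,3,5,7}:  v_{1} + v_{3} + v_{5} + v_{7} = v_{6}  ⇒ sig = [4:1]

Signatures (|P|; sorted positive RHS coefficients), sorted:
    |P|=2: 8 collections, coeffs (), (1,1), (1,1), (1,1,1), (1,1,1,2), (1,2), (1,2), (2,2)
    |P|=3: 4 collections, coeffs (1), (1), (1), (1)
    |P|=4: 2 collections, coeffs (), (1)


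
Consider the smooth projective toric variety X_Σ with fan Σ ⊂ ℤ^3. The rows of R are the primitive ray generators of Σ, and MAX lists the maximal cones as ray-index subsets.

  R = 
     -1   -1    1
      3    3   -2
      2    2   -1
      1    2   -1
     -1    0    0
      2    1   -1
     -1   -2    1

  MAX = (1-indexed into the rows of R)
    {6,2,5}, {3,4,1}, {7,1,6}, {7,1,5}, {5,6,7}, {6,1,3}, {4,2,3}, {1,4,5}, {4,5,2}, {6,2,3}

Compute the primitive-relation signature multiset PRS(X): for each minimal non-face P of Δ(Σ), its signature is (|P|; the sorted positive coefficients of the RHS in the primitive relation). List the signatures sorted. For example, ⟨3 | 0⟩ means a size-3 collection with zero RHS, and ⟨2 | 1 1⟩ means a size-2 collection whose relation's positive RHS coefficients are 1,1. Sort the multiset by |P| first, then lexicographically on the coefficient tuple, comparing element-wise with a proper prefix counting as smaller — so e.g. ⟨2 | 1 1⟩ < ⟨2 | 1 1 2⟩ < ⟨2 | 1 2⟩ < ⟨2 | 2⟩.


7 collections generate NE(X_Σ); each relation:

  • {4,7}:  v_{4} + v_{7} = 0 — sig = ⟨2 | 0⟩
  • {1,2}:  v_{1} + v_{2} = v_{3} — sig = ⟨2 | 1⟩
  • {2,7}:  v_{2} + v_{7} = v_{6} — sig = ⟨2 | 1⟩
  • {3,5}:  v_{3} + v_{5} = v_{4} — sig = ⟨2 | 1⟩
  • {4,6}:  v_{4} + v_{6} = v_{2} — sig = ⟨2 | 1⟩
  • {3,7}:  v_{3} + v_{7} = v_{1} + v_{6} — sig = ⟨2 | 1 1⟩
  • {1,5,6}:  v_{1} + v_{5} + v_{6} = 0 — sig = ⟨3 | 0⟩

Signatures (|P|; sorted positive RHS coefficients), sorted:
    ⟨2 | 0⟩
    ⟨2 | 1⟩
    ⟨2 | 1⟩
    ⟨2 | 1⟩
    ⟨2 | 1⟩
    ⟨2 | 1 1⟩
    ⟨3 | 0⟩


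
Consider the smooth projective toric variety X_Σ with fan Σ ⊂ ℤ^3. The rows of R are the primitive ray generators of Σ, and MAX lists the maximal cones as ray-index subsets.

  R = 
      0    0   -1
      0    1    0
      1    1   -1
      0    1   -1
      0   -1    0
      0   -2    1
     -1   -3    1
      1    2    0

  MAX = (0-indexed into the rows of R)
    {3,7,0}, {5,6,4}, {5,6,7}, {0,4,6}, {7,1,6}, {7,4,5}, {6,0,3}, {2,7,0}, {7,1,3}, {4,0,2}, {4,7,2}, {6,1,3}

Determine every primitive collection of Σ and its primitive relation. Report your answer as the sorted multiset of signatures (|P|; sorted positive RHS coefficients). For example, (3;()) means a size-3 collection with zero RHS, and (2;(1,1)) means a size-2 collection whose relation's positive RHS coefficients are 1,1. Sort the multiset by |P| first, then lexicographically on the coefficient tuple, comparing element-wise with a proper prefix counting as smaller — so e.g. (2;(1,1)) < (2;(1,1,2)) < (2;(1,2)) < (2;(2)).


Δ(Σ) — 8 vertices, 14 min non-faces:

  P={1,4}:  v_{1} + v_{4} = 0  so sig = (2;())
  P={0,1}:  v_{0} + v_{1} = v_{3}  so sig = (2;(1))
  P={3,4}:  v_{3} + v_{4} = v_{0}  so sig = (2;(1))
  P={3,5}:  v_{3} + v_{5} = v_{4}  so sig = (2;(1))
  P={1,2}:  v_{1} + v_{2} = v_{0} + v_{7}  so sig = (2;(1,1))
  P={1,5}:  v_{1} + v_{5} = v_{6} + v_{7}  so sig = (2;(1,1))
  P={2,3}:  v_{2} + v_{3} = 2·v_{0} + v_{7}  so sig = (2;(1,2))
  P={2,5}:  v_{2} + v_{5} = 3·v_{4} + v_{7}  so sig = (2;(1,3))
  P={0,5}:  v_{0} + v_{5} = 2·v_{4}  so sig = (2;(2))
  P={2,6}:  v_{2} + v_{6} = 2·v_{4}  so sig = (2;(2))
  P={3,6,7}:  v_{3} + v_{6} + v_{7} = 0  so sig = (3;())
  P={0,4,7}:  v_{0} + v_{4} + v_{7} = v_{2}  so sig = (3;(1))
  P={0,6,7}:  v_{0} + v_{6} + v_{7} = v_{4}  so sig = (3;(1))
  P={4,6,7}:  v_{4} + v_{6} + v_{7} = v_{5}  so sig = (3;(1))

Sorted signature multiset PRS(X):
    |P|=2: 10 collections, coeffs (), (1), (1), (1), (1,1), (1,1), (1,2), (1,3), (2), (2)
    |P|=3: 4 collections, coeffs (), (1), (1), (1)


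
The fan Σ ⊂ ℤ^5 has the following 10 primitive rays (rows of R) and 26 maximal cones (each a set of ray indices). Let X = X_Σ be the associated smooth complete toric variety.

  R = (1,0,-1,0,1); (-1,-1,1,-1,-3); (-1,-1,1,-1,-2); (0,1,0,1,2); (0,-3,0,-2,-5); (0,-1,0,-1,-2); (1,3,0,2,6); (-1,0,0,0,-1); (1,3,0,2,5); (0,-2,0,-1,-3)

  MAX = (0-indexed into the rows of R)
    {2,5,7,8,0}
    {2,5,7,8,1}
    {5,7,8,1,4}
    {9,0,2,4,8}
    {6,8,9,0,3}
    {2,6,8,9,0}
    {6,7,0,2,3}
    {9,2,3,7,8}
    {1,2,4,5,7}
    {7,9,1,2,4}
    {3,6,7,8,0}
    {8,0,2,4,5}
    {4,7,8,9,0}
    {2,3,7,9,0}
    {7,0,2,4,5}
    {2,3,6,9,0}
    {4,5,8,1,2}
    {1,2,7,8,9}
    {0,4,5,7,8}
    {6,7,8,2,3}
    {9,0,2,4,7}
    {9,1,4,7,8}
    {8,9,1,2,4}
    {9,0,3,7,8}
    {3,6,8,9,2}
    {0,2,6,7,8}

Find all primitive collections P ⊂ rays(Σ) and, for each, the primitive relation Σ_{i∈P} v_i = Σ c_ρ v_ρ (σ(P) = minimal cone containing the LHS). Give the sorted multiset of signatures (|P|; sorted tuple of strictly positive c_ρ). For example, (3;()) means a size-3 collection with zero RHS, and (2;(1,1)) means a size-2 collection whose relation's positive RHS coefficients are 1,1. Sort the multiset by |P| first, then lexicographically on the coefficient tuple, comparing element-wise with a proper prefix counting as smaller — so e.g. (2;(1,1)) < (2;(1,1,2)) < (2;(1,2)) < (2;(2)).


Σ has 12 primitive collections:

  P = {3,5}:  v_{3} + v_{5} = 0  →  sig = (2;())
  P = {0,1}:  v_{0} + v_{1} = v_{5}  →  sig = (2;(1))
  P = {3,4}:  v_{3} + v_{4} = v_{9}  →  sig = (2;(1))
  P = {5,9}:  v_{5} + v_{9} = v_{4}  →  sig = (2;(1))
  P = {1,6}:  v_{1} + v_{6} = v_{2} + v_{8}  →  sig = (2;(1,1))
  P = {5,6}:  v_{5} + v_{6} = v_{0} + v_{2} + v_{8}  →  sig = (2;(1,1,1))
  P = {1,3}:  v_{1} + v_{3} = v_{2} + v_{7} + v_{8} + v_{9}  →  sig = (2;(1,1,1,1))
  P = {4,6}:  v_{4} + v_{6} = v_{0} + v_{2} + v_{8} + v_{9}  →  sig = (2;(1,1,1,1))
  P = {6,7,9}:  v_{6} + v_{7} + v_{9} = v_{3}  →  sig = (3;(1))
  P = {0,2,3,8}:  v_{0} + v_{2} + v_{3} + v_{8} = v_{6}  →  sig = (4;(1))
  P = {2,4,7,8}:  v_{2} + v_{4} + v_{7} + v_{8} = v_{1}  →  sig = (4;(1))
  P = {0,2,7,8,9}:  v_{0} + v_{2} + v_{7} + v_{8} + v_{9} = 0  →  sig = (5;())

Signatures (|P|; sorted positive RHS coefficients), sorted:
[(2;()), (2;(1)), (2;(1)), (2;(1)), (2;(1,1)), (2;(1,1,1)), (2;(1,1,1,1)), (2;(1,1,1,1)), (3;(1)), (4;(1)), (4;(1)), (5;())]


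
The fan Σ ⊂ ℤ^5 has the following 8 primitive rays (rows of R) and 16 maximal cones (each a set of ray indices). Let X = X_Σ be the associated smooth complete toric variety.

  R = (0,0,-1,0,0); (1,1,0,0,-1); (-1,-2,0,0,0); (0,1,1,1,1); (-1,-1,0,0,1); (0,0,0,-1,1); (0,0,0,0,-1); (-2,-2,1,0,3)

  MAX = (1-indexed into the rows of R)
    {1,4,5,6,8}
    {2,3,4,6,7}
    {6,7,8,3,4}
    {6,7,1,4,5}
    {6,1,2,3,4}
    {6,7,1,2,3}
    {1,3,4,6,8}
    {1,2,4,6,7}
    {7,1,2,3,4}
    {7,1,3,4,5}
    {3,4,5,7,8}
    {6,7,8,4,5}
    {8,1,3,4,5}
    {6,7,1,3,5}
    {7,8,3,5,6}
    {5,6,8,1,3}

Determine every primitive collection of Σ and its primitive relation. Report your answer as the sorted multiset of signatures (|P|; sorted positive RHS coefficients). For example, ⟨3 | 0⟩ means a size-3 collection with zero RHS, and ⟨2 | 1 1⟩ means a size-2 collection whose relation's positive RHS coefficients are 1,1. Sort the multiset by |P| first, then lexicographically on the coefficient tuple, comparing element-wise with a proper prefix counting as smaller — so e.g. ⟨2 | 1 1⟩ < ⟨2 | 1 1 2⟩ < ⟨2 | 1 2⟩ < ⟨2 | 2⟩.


5 collections generate NE(X_Σ); each relation:

  • {2,5}:  v_{2} + v_{5} = 0 — sig = ⟨2 | 0⟩
  • {2,8}:  v_{2} + v_{8} = v_{3} + v_{4} + v_{6} — sig = ⟨2 | 1 1 1⟩
  • {1,7,8}:  v_{1} + v_{7} + v_{8} = 2·v_{5} — sig = ⟨3 | 2⟩
  • {3,4,5,6}:  v_{3} + v_{4} + v_{5} + v_{6} = v_{8} — sig = ⟨4 | 1⟩
  • {1,3,4,6,7}:  v_{1} + v_{3} + v_{4} + v_{6} + v_{7} = v_{5} — sig = ⟨5 | 1⟩

so the primitive-relation signature multiset is
    |P|=2: 2 collections, coeffs (), (1,1,1)
    |P|=3: 1 collection, coeffs (2)
    |P|=4: 1 collection, coeffs (1)
    |P|=5: 1 collection, coeffs (1)


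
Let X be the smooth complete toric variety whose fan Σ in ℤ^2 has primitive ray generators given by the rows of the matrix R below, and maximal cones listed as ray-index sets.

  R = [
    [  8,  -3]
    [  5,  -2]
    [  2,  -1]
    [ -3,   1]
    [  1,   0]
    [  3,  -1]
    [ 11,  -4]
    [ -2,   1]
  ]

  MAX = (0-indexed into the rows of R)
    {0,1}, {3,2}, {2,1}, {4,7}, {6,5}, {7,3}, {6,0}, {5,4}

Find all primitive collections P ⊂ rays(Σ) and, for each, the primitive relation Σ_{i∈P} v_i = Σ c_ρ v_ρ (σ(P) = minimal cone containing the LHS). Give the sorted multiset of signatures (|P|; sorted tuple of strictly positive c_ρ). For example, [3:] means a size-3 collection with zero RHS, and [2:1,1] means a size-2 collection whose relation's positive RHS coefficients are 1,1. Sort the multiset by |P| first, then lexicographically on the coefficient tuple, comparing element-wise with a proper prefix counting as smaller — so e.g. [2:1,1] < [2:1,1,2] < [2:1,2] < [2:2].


Primitive collections (20):

  P = {2,7}:  v_{2} + v_{7} = 0  →  sig = [2:]
  P = {3,5}:  v_{3} + v_{5} = 0  →  sig = [2:]
  P = {0,3}:  v_{0} + v_{3} = v_{1}  →  sig = [2:1]
  P = {0,5}:  v_{0} + v_{5} = v_{6}  →  sig = [2:1]
  P = {1,3}:  v_{1} + v_{3} = v_{2}  →  sig = [2:1]
  P = {1,5}:  v_{1} + v_{5} = v_{0}  →  sig = [2:1]
  P = {1,7}:  v_{1} + v_{7} = v_{5}  →  sig = [2:1]
  P = {2,4}:  v_{2} + v_{4} = v_{5}  →  sig = [2:1]
  P = {2,5}:  v_{2} + v_{5} = v_{1}  →  sig = [2:1]
  P = {3,4}:  v_{3} + v_{4} = v_{7}  →  sig = [2:1]
  P = {3,6}:  v_{3} + v_{6} = v_{0}  →  sig = [2:1]
  P = {5,7}:  v_{5} + v_{7} = v_{4}  →  sig = [2:1]
  P = {2,6}:  v_{2} + v_{6} = v_{0} + v_{1}  →  sig = [2:1,1]
  P = {0,2}:  v_{0} + v_{2} = 2·v_{1}  →  sig = [2:2]
  P = {0,7}:  v_{0} + v_{7} = 2·v_{5}  →  sig = [2:2]
  P = {1,4}:  v_{1} + v_{4} = 2·v_{5}  →  sig = [2:2]
  P = {1,6}:  v_{1} + v_{6} = 2·v_{0}  →  sig = [2:2]
  P = {0,4}:  v_{0} + v_{4} = 3·v_{5}  →  sig = [2:3]
  P = {6,7}:  v_{6} + v_{7} = 3·v_{5}  →  sig = [2:3]
  P = {4,6}:  v_{4} + v_{6} = 4·v_{5}  →  sig = [2:4]

Signatures (|P|; sorted positive RHS coefficients), sorted:
[[2:], [2:], [2:1], [2:1], [2:1], [2:1], [2:1], [2:1], [2:1], [2:1], [2:1], [2:1], [2:1,1], [2:2], [2:2], [2:2], [2:2], [2:3], [2:3], [2:4]]


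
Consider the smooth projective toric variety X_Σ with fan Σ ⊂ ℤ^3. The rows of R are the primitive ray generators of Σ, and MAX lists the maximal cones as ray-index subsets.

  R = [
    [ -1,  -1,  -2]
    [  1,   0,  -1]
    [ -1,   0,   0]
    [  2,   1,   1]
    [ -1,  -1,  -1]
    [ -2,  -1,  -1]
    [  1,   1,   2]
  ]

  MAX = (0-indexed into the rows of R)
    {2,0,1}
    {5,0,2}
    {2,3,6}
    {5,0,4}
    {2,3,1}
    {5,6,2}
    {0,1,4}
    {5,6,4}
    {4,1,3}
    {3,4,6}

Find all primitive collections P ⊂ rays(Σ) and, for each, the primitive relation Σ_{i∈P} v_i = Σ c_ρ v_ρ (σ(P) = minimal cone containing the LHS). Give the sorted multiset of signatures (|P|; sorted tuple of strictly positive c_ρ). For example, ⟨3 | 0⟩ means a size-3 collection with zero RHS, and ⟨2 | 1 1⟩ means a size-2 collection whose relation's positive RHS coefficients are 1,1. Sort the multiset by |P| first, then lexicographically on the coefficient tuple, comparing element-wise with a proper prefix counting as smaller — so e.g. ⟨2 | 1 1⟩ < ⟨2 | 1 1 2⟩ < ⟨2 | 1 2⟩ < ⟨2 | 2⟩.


Σ has 6 primitive collections:

  {0,6}:  v_{0} + v_{6} = 0  ⇒ sig = ⟨2 | 0⟩
  {3,5}:  v_{3} + v_{5} = 0  ⇒ sig = ⟨2 | 0⟩
  {0,3}:  v_{0} + v_{3} = v_{1}  ⇒ sig = ⟨2 | 1⟩
  {1,5}:  v_{1} + v_{5} = v_{0}  ⇒ sig = ⟨2 | 1⟩
  {1,6}:  v_{1} + v_{6} = v_{3}  ⇒ sig = ⟨2 | 1⟩
  {2,4}:  v_{2} + v_{4} = v_{5}  ⇒ sig = ⟨2 | 1⟩

Sorted signature multiset PRS(X):
[⟨2 | 0⟩, ⟨2 | 0⟩, ⟨2 | 1⟩, ⟨2 | 1⟩, ⟨2 | 1⟩, ⟨2 | 1⟩]


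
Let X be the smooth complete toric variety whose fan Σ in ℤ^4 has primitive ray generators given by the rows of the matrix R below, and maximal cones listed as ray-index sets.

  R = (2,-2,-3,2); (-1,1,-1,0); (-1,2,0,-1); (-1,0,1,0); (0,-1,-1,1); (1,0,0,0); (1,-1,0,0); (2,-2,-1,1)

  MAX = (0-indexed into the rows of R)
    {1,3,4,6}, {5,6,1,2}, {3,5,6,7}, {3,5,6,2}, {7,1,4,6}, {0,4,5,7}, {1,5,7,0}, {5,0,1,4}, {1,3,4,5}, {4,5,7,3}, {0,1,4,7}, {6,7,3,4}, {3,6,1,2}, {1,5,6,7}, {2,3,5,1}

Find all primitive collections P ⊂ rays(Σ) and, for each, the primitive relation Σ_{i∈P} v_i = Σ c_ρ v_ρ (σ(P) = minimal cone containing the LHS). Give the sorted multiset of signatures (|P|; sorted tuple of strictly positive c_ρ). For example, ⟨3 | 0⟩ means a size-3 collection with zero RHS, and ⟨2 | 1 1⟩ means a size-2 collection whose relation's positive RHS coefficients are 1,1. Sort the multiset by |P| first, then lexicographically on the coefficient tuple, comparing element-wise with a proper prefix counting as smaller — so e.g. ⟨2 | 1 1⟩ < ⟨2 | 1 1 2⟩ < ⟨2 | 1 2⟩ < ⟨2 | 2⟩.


Σ has 9 primitive collections:

  {2,4}:  v_{2} + v_{4} = v_{1} ; sig = ⟨2 | 1⟩
  {2,7}:  v_{2} + v_{7} = v_{1} + v_{5} + v_{6} ; sig = ⟨2 | 1 1 1⟩
  {0,2}:  v_{0} + v_{2} = 2·v_{1} + v_{5} + v_{7} ; sig = ⟨2 | 1 1 2⟩
  {0,3}:  v_{0} + v_{3} = 2·v_{4} + v_{5} ; sig = ⟨2 | 1 2⟩
  {0,6}:  v_{0} + v_{6} = v_{1} + 2·v_{7} ; sig = ⟨2 | 1 2⟩
  {1,3,7}:  v_{1} + v_{3} + v_{7} = v_{4} ; sig = ⟨3 | 1⟩
  {4,5,6}:  v_{4} + v_{5} + v_{6} = v_{7} ; sig = ⟨3 | 1⟩
  {1,3,5,6}:  v_{1} + v_{3} + v_{5} + v_{6} = 0 ; sig = ⟨4 | 0⟩
  {1,4,5,7}:  v_{1} + v_{4} + v_{5} + v_{7} = v_{0} ; sig = ⟨4 | 1⟩

Sorted signature multiset PRS(X):
    ⟨2 | 1⟩
    ⟨2 | 1 1 1⟩
    ⟨2 | 1 1 2⟩
    ⟨2 | 1 2⟩
    ⟨2 | 1 2⟩
    ⟨3 | 1⟩
    ⟨3 | 1⟩
    ⟨4 | 0⟩
    ⟨4 | 1⟩


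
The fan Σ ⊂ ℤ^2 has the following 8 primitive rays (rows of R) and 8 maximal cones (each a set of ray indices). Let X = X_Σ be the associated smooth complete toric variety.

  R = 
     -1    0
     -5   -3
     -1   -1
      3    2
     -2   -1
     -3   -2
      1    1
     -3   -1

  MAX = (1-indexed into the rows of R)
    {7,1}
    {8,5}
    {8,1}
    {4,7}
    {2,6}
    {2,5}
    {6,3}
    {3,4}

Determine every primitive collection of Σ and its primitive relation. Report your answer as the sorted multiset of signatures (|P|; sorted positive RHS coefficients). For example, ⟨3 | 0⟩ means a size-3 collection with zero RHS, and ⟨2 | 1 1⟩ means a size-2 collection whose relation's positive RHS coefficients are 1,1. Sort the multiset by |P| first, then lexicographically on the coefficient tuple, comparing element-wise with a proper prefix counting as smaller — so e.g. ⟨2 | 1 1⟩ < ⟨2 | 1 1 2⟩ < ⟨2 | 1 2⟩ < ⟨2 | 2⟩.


The 20 primitive collections of Σ (r=8, n=2):

  P={3,7}:  v_{3} + v_{7} = 0  ⟹  sig = ⟨2 | 0⟩
  P={4,6}:  v_{4} + v_{6} = 0  ⟹  sig = ⟨2 | 0⟩
  P={1,3}:  v_{1} + v_{3} = v_{5}  ⟹  sig = ⟨2 | 1⟩
  P={1,5}:  v_{1} + v_{5} = v_{8}  ⟹  sig = ⟨2 | 1⟩
  P={2,4}:  v_{2} + v_{4} = v_{5}  ⟹  sig = ⟨2 | 1⟩
  P={3,5}:  v_{3} + v_{5} = v_{6}  ⟹  sig = ⟨2 | 1⟩
  P={4,5}:  v_{4} + v_{5} = v_{7}  ⟹  sig = ⟨2 | 1⟩
  P={5,6}:  v_{5} + v_{6} = v_{2}  ⟹  sig = ⟨2 | 1⟩
  P={5,7}:  v_{5} + v_{7} = v_{1}  ⟹  sig = ⟨2 | 1⟩
  P={6,7}:  v_{6} + v_{7} = v_{5}  ⟹  sig = ⟨2 | 1⟩
  P={4,8}:  v_{4} + v_{8} = v_{1} + v_{7}  ⟹  sig = ⟨2 | 1 1⟩
  P={1,4}:  v_{1} + v_{4} = 2·v_{7}  ⟹  sig = ⟨2 | 2⟩
  P={1,6}:  v_{1} + v_{6} = 2·v_{5}  ⟹  sig = ⟨2 | 2⟩
  P={2,3}:  v_{2} + v_{3} = 2·v_{6}  ⟹  sig = ⟨2 | 2⟩
  P={2,7}:  v_{2} + v_{7} = 2·v_{5}  ⟹  sig = ⟨2 | 2⟩
  P={3,8}:  v_{3} + v_{8} = 2·v_{5}  ⟹  sig = ⟨2 | 2⟩
  P={7,8}:  v_{7} + v_{8} = 2·v_{1}  ⟹  sig = ⟨2 | 2⟩
  P={1,2}:  v_{1} + v_{2} = 3·v_{5}  ⟹  sig = ⟨2 | 3⟩
  P={6,8}:  v_{6} + v_{8} = 3·v_{5}  ⟹  sig = ⟨2 | 3⟩
  P={2,8}:  v_{2} + v_{8} = 4·v_{5}  ⟹  sig = ⟨2 | 4⟩

so the primitive-relation signature multiset is
[⟨2 | 0⟩, ⟨2 | 0⟩, ⟨2 | 1⟩, ⟨2 | 1⟩, ⟨2 | 1⟩, ⟨2 | 1⟩, ⟨2 | 1⟩, ⟨2 | 1⟩, ⟨2 | 1⟩, ⟨2 | 1⟩, ⟨2 | 1 1⟩, ⟨2 | 2⟩, ⟨2 | 2⟩, ⟨2 | 2⟩, ⟨2 | 2⟩, ⟨2 | 2⟩, ⟨2 | 2⟩, ⟨2 | 3⟩, ⟨2 | 3⟩, ⟨2 | 4⟩]


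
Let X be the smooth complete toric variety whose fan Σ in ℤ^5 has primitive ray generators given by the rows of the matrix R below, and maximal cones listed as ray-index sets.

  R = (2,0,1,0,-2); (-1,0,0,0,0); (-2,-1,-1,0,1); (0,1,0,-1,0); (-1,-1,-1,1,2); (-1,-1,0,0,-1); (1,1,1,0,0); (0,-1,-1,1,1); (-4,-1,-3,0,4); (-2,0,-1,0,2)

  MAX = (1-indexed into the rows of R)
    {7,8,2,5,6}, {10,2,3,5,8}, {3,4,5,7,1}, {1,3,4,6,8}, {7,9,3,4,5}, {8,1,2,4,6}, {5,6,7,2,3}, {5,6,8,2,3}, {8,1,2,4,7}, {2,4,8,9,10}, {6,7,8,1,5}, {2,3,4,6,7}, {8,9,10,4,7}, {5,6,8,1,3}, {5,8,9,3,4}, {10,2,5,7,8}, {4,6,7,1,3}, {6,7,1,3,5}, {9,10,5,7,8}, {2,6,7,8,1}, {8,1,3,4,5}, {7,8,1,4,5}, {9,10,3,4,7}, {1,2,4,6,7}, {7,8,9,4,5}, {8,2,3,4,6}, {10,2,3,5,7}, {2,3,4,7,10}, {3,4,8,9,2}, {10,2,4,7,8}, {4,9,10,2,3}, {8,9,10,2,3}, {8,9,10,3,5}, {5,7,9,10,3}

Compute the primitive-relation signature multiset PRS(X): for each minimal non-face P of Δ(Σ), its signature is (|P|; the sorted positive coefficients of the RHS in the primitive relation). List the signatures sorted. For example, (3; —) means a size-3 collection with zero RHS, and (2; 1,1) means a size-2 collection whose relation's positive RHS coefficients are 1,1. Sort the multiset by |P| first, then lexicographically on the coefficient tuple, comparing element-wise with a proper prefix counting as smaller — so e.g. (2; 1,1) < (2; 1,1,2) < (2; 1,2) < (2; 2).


|primitive collections| = 14. Relations:

  {1,10}:  v_{1} + v_{10} = 0  ⇒ sig = (2; —)
  {6,10}:  v_{6} + v_{10} = v_{2} + v_{3}  ⇒ sig = (2; 1,1)
  {1,9}:  v_{1} + v_{9} = v_{3} + v_{4} + v_{8}  ⇒ sig = (2; 1,1,1)
  {6,9}:  v_{6} + v_{9} = v_{2} + 2·v_{3} + v_{4} + v_{8}  ⇒ sig = (2; 1,1,1,2)
  {1,2,3}:  v_{1} + v_{2} + v_{3} = v_{6}  ⇒ sig = (3; 1)
  {2,4,5}:  v_{2} + v_{4} + v_{5} = v_{10}  ⇒ sig = (3; 1)
  {3,7,8}:  v_{3} + v_{7} + v_{8} = v_{5}  ⇒ sig = (3; 1)
  {4,5,6}:  v_{4} + v_{5} + v_{6} = v_{3}  ⇒ sig = (3; 1)
  {4,5,10}:  v_{4} + v_{5} + v_{10} = v_{7} + v_{9}  ⇒ sig = (3; 1,1)
  {1,2,5}:  v_{1} + v_{2} + v_{5} = v_{6} + v_{7} + v_{8}  ⇒ sig = (3; 1,1,1)
  {2,5,9}:  v_{2} + v_{5} + v_{9} = v_{3} + v_{8} + 2·v_{10}  ⇒ sig = (3; 1,1,2)
  {2,7,9}:  v_{2} + v_{7} + v_{9} = 2·v_{10}  ⇒ sig = (3; 2)
  {4,6,7,8}:  v_{4} + v_{6} + v_{7} + v_{8} = 0  ⇒ sig = (4; —)
  {3,4,8,10}:  v_{3} + v_{4} + v_{8} + v_{10} = v_{9}  ⇒ sig = (4; 1)

Hence PRS(X_Σ) =
    (2; —)
    (2; 1,1)
    (2; 1,1,1)
    (2; 1,1,1,2)
    (3; 1)
    (3; 1)
    (3; 1)
    (3; 1)
    (3; 1,1)
    (3; 1,1,1)
    (3; 1,1,2)
    (3; 2)
    (4; —)
    (4; 1)


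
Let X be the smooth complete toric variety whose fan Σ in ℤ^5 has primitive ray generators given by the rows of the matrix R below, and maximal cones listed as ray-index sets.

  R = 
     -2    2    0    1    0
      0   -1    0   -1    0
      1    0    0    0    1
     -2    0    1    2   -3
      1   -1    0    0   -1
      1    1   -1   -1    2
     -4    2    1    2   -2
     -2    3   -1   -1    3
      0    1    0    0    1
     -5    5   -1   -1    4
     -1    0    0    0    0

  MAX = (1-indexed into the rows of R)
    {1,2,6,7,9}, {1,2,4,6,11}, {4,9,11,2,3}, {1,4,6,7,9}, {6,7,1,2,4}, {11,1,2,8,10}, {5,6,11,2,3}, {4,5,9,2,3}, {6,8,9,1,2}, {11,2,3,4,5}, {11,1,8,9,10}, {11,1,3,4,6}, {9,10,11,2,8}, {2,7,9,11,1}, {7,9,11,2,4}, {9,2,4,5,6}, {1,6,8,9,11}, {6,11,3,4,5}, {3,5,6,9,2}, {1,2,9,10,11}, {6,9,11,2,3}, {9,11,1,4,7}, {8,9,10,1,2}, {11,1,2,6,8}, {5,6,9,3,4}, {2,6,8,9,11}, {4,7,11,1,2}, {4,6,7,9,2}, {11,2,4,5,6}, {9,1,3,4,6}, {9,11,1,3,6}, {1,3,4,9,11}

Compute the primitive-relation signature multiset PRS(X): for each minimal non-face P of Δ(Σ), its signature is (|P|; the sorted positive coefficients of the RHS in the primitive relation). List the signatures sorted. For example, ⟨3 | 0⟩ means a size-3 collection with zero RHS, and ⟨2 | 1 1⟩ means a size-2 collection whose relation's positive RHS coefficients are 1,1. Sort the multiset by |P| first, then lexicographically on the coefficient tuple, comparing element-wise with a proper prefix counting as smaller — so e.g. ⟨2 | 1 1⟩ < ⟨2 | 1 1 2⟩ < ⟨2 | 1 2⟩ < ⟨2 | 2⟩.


The 20 primitive collections of Σ (r=11, n=5):

  • {1,5}:  v_{1} + v_{5} = v_{4} + v_{6}  ⟹  sig = ⟨2 | 1 1⟩
  • {5,8}:  v_{5} + v_{8} = v_{1} + v_{2} + v_{6}  ⟹  sig = ⟨2 | 1 1 1⟩
  • {5,10}:  v_{5} + v_{10} = v_{1} + v_{2} + v_{8}  ⟹  sig = ⟨2 | 1 1 1⟩
  • {5,7}:  v_{5} + v_{7} = v_{2} + 2·v_{4} + v_{6} + v_{9}  ⟹  sig = ⟨2 | 1 1 1 2⟩
  • {3,7}:  v_{3} + v_{7} = v_{4} + 2·v_{9} + v_{11}  ⟹  sig = ⟨2 | 1 1 2⟩
  • {4,10}:  v_{4} + v_{10} = 3·v_{1} + 2·v_{2} + v_{9} + v_{11}  ⟹  sig = ⟨2 | 1 1 2 3⟩
  • {4,8}:  v_{4} + v_{8} = 2·v_{1} + v_{2}  ⟹  sig = ⟨2 | 1 2⟩
  • {3,8}:  v_{3} + v_{8} = v_{6} + 2·v_{9} + 2·v_{11}  ⟹  sig = ⟨2 | 1 2 2⟩
  • {3,10}:  v_{3} + v_{10} = v_{8} + 2·v_{9} + 2·v_{11}  ⟹  sig = ⟨2 | 1 2 2⟩
  • {7,8}:  v_{7} + v_{8} = 3·v_{1} + 2·v_{2} + v_{9}  ⟹  sig = ⟨2 | 1 2 3⟩
  • {7,10}:  v_{7} + v_{10} = 4·v_{1} + 3·v_{2} + 2·v_{9} + v_{11}  ⟹  sig = ⟨2 | 1 2 3 4⟩
  • {6,10}:  v_{6} + v_{10} = 2·v_{8}  ⟹  sig = ⟨2 | 2⟩
  • {5,9,11}:  v_{5} + v_{9} + v_{11} = 0  ⟹  sig = ⟨3 | 0⟩
  • {1,2,3}:  v_{1} + v_{2} + v_{3} = v_{9} + v_{11}  ⟹  sig = ⟨3 | 1 1⟩
  • {6,7,11}:  v_{6} + v_{7} + v_{11} = 2·v_{1} + v_{2}  ⟹  sig = ⟨3 | 1 2⟩
  • {2,3,4,6}:  v_{2} + v_{3} + v_{4} + v_{6} = 0  ⟹  sig = ⟨4 | 0⟩
  • {1,2,4,9}:  v_{1} + v_{2} + v_{4} + v_{9} = v_{7}  ⟹  sig = ⟨4 | 1⟩
  • {4,6,9,11}:  v_{4} + v_{6} + v_{9} + v_{11} = v_{1}  ⟹  sig = ⟨4 | 1⟩
  • {1,2,6,9,11}:  v_{1} + v_{2} + v_{6} + v_{9} + v_{11} = v_{8}  ⟹  sig = ⟨5 | 1⟩
  • {1,2,8,9,11}:  v_{1} + v_{2} + v_{8} + v_{9} + v_{11} = v_{10}  ⟹  sig = ⟨5 | 1⟩

Sorted signature multiset PRS(X):
    |P|=2: 12 collections, coeffs (1,1), (1,1,1), (1,1,1), (1,1,1,2), (1,1,2), (1,1,2,3), (1,2), (1,2,2), (1,2,2), (1,2,3), (1,2,3,4), (2)
    |P|=3: 3 collections, coeffs (), (1,1), (1,2)
    |P|=4: 3 collections, coeffs (), (1), (1)
    |P|=5: 2 collections, coeffs (1), (1)


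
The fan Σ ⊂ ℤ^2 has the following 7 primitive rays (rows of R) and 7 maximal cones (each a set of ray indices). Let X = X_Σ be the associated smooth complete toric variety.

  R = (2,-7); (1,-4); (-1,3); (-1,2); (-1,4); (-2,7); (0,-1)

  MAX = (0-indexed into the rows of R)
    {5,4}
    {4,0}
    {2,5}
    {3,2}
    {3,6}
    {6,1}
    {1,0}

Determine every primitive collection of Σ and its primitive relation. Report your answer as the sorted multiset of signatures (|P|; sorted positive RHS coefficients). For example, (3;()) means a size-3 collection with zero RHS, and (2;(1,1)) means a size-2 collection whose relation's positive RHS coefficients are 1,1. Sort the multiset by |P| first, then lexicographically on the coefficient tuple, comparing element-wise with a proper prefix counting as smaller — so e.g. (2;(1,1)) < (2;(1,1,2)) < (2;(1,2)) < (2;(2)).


Σ has 14 primitive collections:

  P={0,5}:  v_{0} + v_{5} = 0 ; sig = (2;())
  P={1,4}:  v_{1} + v_{4} = 0 ; sig = (2;())
  P={0,2}:  v_{0} + v_{2} = v_{1} ; sig = (2;(1))
  P={1,2}:  v_{1} + v_{2} = v_{6} ; sig = (2;(1))
  P={1,5}:  v_{1} + v_{5} = v_{2} ; sig = (2;(1))
  P={2,4}:  v_{2} + v_{4} = v_{5} ; sig = (2;(1))
  P={2,6}:  v_{2} + v_{6} = v_{3} ; sig = (2;(1))
  P={4,6}:  v_{4} + v_{6} = v_{2} ; sig = (2;(1))
  P={0,3}:  v_{0} + v_{3} = v_{1} + v_{6} ; sig = (2;(1,1))
  P={0,6}:  v_{0} + v_{6} = 2·v_{1} ; sig = (2;(2))
  P={1,3}:  v_{1} + v_{3} = 2·v_{6} ; sig = (2;(2))
  P={3,4}:  v_{3} + v_{4} = 2·v_{2} ; sig = (2;(2))
  P={5,6}:  v_{5} + v_{6} = 2·v_{2} ; sig = (2;(2))
  P={3,5}:  v_{3} + v_{5} = 3·v_{2} ; sig = (2;(3))

Hence PRS(X_Σ) =
    (2;())
    (2;())
    (2;(1))
    (2;(1))
    (2;(1))
    (2;(1))
    (2;(1))
    (2;(1))
    (2;(1,1))
    (2;(2))
    (2;(2))
    (2;(2))
    (2;(2))
    (2;(3))


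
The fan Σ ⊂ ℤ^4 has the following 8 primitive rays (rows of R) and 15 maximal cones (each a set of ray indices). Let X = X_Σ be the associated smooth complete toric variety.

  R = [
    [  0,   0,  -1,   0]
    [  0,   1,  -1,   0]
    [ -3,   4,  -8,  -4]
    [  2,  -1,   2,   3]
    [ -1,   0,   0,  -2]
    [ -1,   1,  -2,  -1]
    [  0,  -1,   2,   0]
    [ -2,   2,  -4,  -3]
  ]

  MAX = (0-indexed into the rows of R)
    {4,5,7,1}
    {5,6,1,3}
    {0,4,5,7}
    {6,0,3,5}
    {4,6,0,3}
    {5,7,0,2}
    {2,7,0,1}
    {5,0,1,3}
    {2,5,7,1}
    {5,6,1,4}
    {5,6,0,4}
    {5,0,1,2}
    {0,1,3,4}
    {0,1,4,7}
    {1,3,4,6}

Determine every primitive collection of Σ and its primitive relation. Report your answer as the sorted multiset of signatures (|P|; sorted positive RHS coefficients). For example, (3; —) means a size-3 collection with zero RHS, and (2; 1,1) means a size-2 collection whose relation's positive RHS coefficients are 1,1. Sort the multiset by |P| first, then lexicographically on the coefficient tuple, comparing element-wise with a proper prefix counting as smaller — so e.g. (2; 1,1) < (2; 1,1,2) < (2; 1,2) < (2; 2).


9 collections generate NE(X_Σ); each relation:

  • {2,6}:  v_{2} + v_{6} = v_{5} + v_{7}  so sig = (2; 1,1)
  • {3,7}:  v_{3} + v_{7} = v_{0} + v_{1}  so sig = (2; 1,1)
  • {6,7}:  v_{6} + v_{7} = v_{4} + v_{5}  so sig = (2; 1,1)
  • {2,3}:  v_{2} + v_{3} = 2·v_{0} + 2·v_{1} + v_{5}  so sig = (2; 1,2,2)
  • {2,4}:  v_{2} + v_{4} = 2·v_{7}  so sig = (2; 2)
  • {0,1,6}:  v_{0} + v_{1} + v_{6} = 0  so sig = (3; —)
  • {3,4,5}:  v_{3} + v_{4} + v_{5} = 0  so sig = (3; —)
  • {0,1,4,5}:  v_{0} + v_{1} + v_{4} + v_{5} = v_{7}  so sig = (4; 1)
  • {0,1,5,7}:  v_{0} + v_{1} + v_{5} + v_{7} = v_{2}  so sig = (4; 1)

Sorted signature multiset PRS(X):
    |P|=2: 5 collections, coeffs (1,1), (1,1), (1,1), (1,2,2), (2)
    |P|=3: 2 collections, coeffs (), ()
    |P|=4: 2 collections, coeffs (1), (1)


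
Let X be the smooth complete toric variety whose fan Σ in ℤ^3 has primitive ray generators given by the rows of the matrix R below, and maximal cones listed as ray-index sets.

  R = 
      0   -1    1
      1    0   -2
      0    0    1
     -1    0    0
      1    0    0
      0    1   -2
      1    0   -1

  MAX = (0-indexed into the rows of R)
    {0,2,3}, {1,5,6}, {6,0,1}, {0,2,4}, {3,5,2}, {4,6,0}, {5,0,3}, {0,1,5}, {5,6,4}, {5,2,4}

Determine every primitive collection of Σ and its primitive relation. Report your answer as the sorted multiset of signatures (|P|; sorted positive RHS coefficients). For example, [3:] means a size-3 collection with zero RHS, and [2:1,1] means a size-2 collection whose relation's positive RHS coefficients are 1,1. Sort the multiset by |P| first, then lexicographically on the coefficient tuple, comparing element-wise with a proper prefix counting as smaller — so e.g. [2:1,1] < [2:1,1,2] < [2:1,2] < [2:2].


9 minimal non-faces of Δ(Σ) (on 7 rays):

  • {3,4}:  v_{3} + v_{4} = 0  →  sig = [2:]
  • {1,2}:  v_{1} + v_{2} = v_{6}  →  sig = [2:1]
  • {2,6}:  v_{2} + v_{6} = v_{4}  →  sig = [2:1]
  • {3,6}:  v_{3} + v_{6} = v_{0} + v_{5}  →  sig = [2:1,1]
  • {1,4}:  v_{1} + v_{4} = 2·v_{6}  →  sig = [2:2]
  • {1,3}:  v_{1} + v_{3} = 2·v_{0} + 2·v_{5}  →  sig = [2:2,2]
  • {0,2,5}:  v_{0} + v_{2} + v_{5} = 0  →  sig = [3:]
  • {0,4,5}:  v_{0} + v_{4} + v_{5} = v_{6}  →  sig = [3:1]
  • {0,5,6}:  v_{0} + v_{5} + v_{6} = v_{1}  →  sig = [3:1]

Hence PRS(X_Σ) =
    [2:]
    [2:1]
    [2:1]
    [2:1,1]
    [2:2]
    [2:2,2]
    [3:]
    [3:1]
    [3:1]
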